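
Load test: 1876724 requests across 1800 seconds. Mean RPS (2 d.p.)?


Formula: throughput = requests / seconds
throughput = 1876724 / 1800
throughput = 1042.62 requests/second

1042.62 requests/second


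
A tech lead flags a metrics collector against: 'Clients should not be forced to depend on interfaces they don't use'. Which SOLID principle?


This describes the Interface Segregation Principle (ISP)

Interface Segregation Principle (ISP)


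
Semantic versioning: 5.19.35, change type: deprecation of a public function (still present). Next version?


Current: 5.19.35
Change category: 'deprecation of a public function (still present)' → minor bump
SemVer rule: minor bump → increment MINOR, reset PATCH to 0 (MAJOR unchanged)
New: 5.20.0

5.20.0


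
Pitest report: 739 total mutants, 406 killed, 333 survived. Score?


Mutation score = killed / total * 100
Mutation score = 406 / 739 * 100
Mutation score = 54.94%

54.94%


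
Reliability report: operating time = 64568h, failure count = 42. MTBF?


Formula: MTBF = Total operating time / Number of failures
MTBF = 64568 / 42
MTBF = 1537.33 hours

1537.33 hours


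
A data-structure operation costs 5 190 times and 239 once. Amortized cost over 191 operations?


Formula: Amortized cost = Total cost / Operations
Total cost = (190 * 5) + (1 * 239)
Total cost = 950 + 239 = 1189
Amortized = 1189 / 191 = 6.2251

6.2251


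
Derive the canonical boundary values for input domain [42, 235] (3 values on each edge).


Range: [42, 235]
Boundaries: just below min, min, min+1, max-1, max, just above max
Values: [41, 42, 43, 234, 235, 236]

[41, 42, 43, 234, 235, 236]


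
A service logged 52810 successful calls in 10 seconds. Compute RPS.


Formula: throughput = requests / seconds
throughput = 52810 / 10
throughput = 5281.0 requests/second

5281.0 requests/second


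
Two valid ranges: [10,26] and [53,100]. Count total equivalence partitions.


Valid ranges: [10,26] and [53,100]
Class 1: x < 10 — invalid
Class 2: 10 ≤ x ≤ 26 — valid
Class 3: 26 < x < 53 — invalid (gap between ranges)
Class 4: 53 ≤ x ≤ 100 — valid
Class 5: x > 100 — invalid
Total equivalence classes: 5

5 equivalence classes


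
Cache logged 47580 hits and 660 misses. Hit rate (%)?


Formula: hit rate = hits / (hits + misses) * 100
hit rate = 47580 / (47580 + 660) * 100
hit rate = 47580 / 48240 * 100
hit rate = 98.63%

98.63%


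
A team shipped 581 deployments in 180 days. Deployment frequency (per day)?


Formula: deployments per day = releases / days
= 581 / 180
= 3.228 deploys/day
(equivalently, 22.59 deploys/week)

3.228 deploys/day


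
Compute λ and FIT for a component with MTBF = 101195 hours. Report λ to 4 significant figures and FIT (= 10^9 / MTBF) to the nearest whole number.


Formula: λ = 1 / MTBF; FIT = λ × 1e9 = 1e9 / MTBF
λ = 1 / 101195 ≈ 9.882e-06 failures/hour
FIT = 1e9 / 101195 ≈ 9882 failures per 1e9 hours (nearest whole number)

λ = 9.882e-06 /h, FIT = 9882


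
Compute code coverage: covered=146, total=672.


Coverage = covered / total * 100
Coverage = 146 / 672 * 100
Coverage = 21.73%

21.73%


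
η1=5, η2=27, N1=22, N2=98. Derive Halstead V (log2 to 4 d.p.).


Formula: V = N * log2(η), where N = N1 + N2 and η = η1 + η2
η = 5 + 27 = 32
N = 22 + 98 = 120
log2(32) ≈ 5.0000
V = 120 * 5.0000 = 600.00

600.00


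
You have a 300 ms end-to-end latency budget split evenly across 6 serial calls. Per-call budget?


Formula: per_stage = total_budget / stages
per_stage = 300 / 6
per_stage = 50.0 ms

50.0 ms


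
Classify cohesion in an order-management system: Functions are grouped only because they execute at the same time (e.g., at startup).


Reasoning: Related by timing only
Type: Temporal cohesion

Temporal cohesion


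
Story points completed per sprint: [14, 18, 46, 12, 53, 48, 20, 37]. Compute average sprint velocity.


Formula: Avg velocity = Total points / Number of sprints
Points: [14, 18, 46, 12, 53, 48, 20, 37]
Sum = 14 + 18 + 46 + 12 + 53 + 48 + 20 + 37 = 248
Avg velocity = 248 / 8 = 31.0 points/sprint

31.0 points/sprint


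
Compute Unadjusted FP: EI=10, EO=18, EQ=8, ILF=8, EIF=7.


UFP = EI*4 + EO*5 + EQ*4 + ILF*10 + EIF*7
UFP = 10*4 + 18*5 + 8*4 + 8*10 + 7*7
UFP = 40 + 90 + 32 + 80 + 49
UFP = 291

291


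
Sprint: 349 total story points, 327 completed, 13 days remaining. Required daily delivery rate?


Formula: Required rate = Remaining points / Days left
Remaining = 349 - 327 = 22 points
Required rate = 22 / 13 = 1.69 points/day

1.69 points/day


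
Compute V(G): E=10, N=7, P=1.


Formula: V(G) = E - N + 2P
V(G) = 10 - 7 + 2*1
V(G) = 3 + 2
V(G) = 5

5


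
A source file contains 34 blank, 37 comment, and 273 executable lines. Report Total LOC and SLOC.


Total LOC = blank + comment + code
Total LOC = 34 + 37 + 273 = 344
SLOC (source only) = code = 273

Total LOC: 344, SLOC: 273


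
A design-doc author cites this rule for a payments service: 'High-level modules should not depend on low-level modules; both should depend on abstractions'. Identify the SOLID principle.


This describes the Dependency Inversion Principle (DIP)

Dependency Inversion Principle (DIP)


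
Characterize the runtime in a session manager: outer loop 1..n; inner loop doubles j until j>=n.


Reasoning: linear outer times logarithmic inner
Complexity: O(n log n)

O(n log n)


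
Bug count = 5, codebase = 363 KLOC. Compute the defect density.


Defect density = defects / KLOC
Defect density = 5 / 363
Defect density = 0.014 defects/KLOC

0.014 defects/KLOC


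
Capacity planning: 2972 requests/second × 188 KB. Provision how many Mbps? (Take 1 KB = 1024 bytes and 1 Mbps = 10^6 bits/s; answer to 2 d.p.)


Formula: Mbps = payload_bytes * RPS * 8 / 1e6
Payload per request = 188 KB = 188 * 1024 = 192512 bytes
Total bytes/sec = 192512 * 2972 = 572145664
Total bits/sec = 572145664 * 8 = 4577165312
Mbps = 4577165312 / 1e6 = 4577.17

4577.17 Mbps


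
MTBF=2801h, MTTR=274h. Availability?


Availability = MTBF / (MTBF + MTTR)
Availability = 2801 / (2801 + 274)
Availability = 2801 / 3075
Availability = 91.0894%

91.0894%


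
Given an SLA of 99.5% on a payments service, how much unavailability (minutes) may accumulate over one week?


Formula: allowed downtime = period * (100 - SLA) / 100
Period (week) = 10080 minutes
Unavailability fraction = (100 - 99.5) / 100
Allowed downtime = 10080 * (100 - 99.5) / 100
Allowed downtime = 50.4 minutes

50.4 minutes


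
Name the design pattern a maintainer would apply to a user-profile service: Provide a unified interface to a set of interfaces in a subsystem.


This matches the Facade pattern

Facade


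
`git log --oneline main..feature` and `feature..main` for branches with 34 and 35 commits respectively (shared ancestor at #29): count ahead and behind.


Common ancestor: commit #29
feature commits after divergence: 34 - 29 = 5
main commits after divergence: 35 - 29 = 6
feature is 5 commits ahead of main
main is 6 commits ahead of feature

feature ahead: 5, main ahead: 6


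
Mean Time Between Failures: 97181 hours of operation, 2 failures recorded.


Formula: MTBF = Total operating time / Number of failures
MTBF = 97181 / 2
MTBF = 48590.5 hours

48590.5 hours


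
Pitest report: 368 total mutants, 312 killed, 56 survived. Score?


Mutation score = killed / total * 100
Mutation score = 312 / 368 * 100
Mutation score = 84.78%

84.78%


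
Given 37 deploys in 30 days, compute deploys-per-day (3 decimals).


Formula: deployments per day = releases / days
= 37 / 30
= 1.233 deploys/day
(equivalently, 8.63 deploys/week)

1.233 deploys/day


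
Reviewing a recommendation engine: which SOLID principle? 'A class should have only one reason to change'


This describes the Single Responsibility Principle (SRP)

Single Responsibility Principle (SRP)


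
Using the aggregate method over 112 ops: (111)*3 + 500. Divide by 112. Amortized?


Formula: Amortized cost = Total cost / Operations
Total cost = (111 * 3) + (1 * 500)
Total cost = 333 + 500 = 833
Amortized = 833 / 112 = 7.4375

7.4375


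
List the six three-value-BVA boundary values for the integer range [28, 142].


Range: [28, 142]
Boundaries: just below min, min, min+1, max-1, max, just above max
Values: [27, 28, 29, 141, 142, 143]

[27, 28, 29, 141, 142, 143]


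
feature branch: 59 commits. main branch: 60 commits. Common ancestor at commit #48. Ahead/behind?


Common ancestor: commit #48
feature commits after divergence: 59 - 48 = 11
main commits after divergence: 60 - 48 = 12
feature is 11 commits ahead of main
main is 12 commits ahead of feature

feature ahead: 11, main ahead: 12


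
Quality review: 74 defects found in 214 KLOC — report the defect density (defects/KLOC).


Defect density = defects / KLOC
Defect density = 74 / 214
Defect density = 0.346 defects/KLOC

0.346 defects/KLOC


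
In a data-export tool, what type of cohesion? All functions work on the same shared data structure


Reasoning: Functions share data
Type: Communicational cohesion

Communicational cohesion


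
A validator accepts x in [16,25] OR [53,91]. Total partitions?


Valid ranges: [16,25] and [53,91]
Class 1: x < 16 — invalid
Class 2: 16 ≤ x ≤ 25 — valid
Class 3: 25 < x < 53 — invalid (gap between ranges)
Class 4: 53 ≤ x ≤ 91 — valid
Class 5: x > 91 — invalid
Total equivalence classes: 5

5 equivalence classes


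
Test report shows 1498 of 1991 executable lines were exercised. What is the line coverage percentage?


Coverage = covered / total * 100
Coverage = 1498 / 1991 * 100
Coverage = 75.24%

75.24%


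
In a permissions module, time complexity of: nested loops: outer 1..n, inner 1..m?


Reasoning: product of independent bounds
Complexity: O(n*m)

O(n*m)


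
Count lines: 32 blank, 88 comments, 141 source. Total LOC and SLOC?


Total LOC = blank + comment + code
Total LOC = 32 + 88 + 141 = 261
SLOC (source only) = code = 141

Total LOC: 261, SLOC: 141


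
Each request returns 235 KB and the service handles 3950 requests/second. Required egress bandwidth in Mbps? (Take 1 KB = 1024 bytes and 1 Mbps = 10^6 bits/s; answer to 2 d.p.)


Formula: Mbps = payload_bytes * RPS * 8 / 1e6
Payload per request = 235 KB = 235 * 1024 = 240640 bytes
Total bytes/sec = 240640 * 3950 = 950528000
Total bits/sec = 950528000 * 8 = 7604224000
Mbps = 7604224000 / 1e6 = 7604.22

7604.22 Mbps


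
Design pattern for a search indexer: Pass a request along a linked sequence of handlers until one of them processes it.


This matches the Chain of Responsibility pattern

Chain of Responsibility


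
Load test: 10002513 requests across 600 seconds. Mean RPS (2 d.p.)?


Formula: throughput = requests / seconds
throughput = 10002513 / 600
throughput = 16670.86 requests/second

16670.86 requests/second


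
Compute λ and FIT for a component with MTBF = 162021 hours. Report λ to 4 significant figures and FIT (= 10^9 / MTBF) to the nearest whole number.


Formula: λ = 1 / MTBF; FIT = λ × 1e9 = 1e9 / MTBF
λ = 1 / 162021 ≈ 6.172e-06 failures/hour
FIT = 1e9 / 162021 ≈ 6172 failures per 1e9 hours (nearest whole number)

λ = 6.172e-06 /h, FIT = 6172


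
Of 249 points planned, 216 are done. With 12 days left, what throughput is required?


Formula: Required rate = Remaining points / Days left
Remaining = 249 - 216 = 33 points
Required rate = 33 / 12 = 2.75 points/day

2.75 points/day


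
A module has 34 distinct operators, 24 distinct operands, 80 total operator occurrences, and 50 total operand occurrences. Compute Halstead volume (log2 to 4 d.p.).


Formula: V = N * log2(η), where N = N1 + N2 and η = η1 + η2
η = 34 + 24 = 58
N = 80 + 50 = 130
log2(58) ≈ 5.8580
V = 130 * 5.8580 = 761.54

761.54


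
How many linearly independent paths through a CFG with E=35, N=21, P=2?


Formula: V(G) = E - N + 2P
V(G) = 35 - 21 + 2*2
V(G) = 14 + 4
V(G) = 18

18


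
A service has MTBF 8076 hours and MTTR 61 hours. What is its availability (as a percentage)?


Availability = MTBF / (MTBF + MTTR)
Availability = 8076 / (8076 + 61)
Availability = 8076 / 8137
Availability = 99.2503%

99.2503%


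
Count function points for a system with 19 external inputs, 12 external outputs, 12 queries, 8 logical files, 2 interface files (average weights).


UFP = EI*4 + EO*5 + EQ*4 + ILF*10 + EIF*7
UFP = 19*4 + 12*5 + 12*4 + 8*10 + 2*7
UFP = 76 + 60 + 48 + 80 + 14
UFP = 278

278


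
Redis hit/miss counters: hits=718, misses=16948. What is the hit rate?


Formula: hit rate = hits / (hits + misses) * 100
hit rate = 718 / (718 + 16948) * 100
hit rate = 718 / 17666 * 100
hit rate = 4.06%

4.06%


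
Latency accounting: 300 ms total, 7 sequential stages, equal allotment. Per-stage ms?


Formula: per_stage = total_budget / stages
per_stage = 300 / 7
per_stage = 42.86 ms

42.86 ms


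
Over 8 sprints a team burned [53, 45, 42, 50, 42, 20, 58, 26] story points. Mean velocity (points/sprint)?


Formula: Avg velocity = Total points / Number of sprints
Points: [53, 45, 42, 50, 42, 20, 58, 26]
Sum = 53 + 45 + 42 + 50 + 42 + 20 + 58 + 26 = 336
Avg velocity = 336 / 8 = 42.0 points/sprint

42.0 points/sprint


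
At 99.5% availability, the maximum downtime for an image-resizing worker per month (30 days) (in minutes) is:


Formula: allowed downtime = period * (100 - SLA) / 100
Period (month (30 days)) = 43200 minutes
Unavailability fraction = (100 - 99.5) / 100
Allowed downtime = 43200 * (100 - 99.5) / 100
Allowed downtime = 216.0 minutes

216.0 minutes


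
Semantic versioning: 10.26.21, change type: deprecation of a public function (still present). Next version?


Current: 10.26.21
Change category: 'deprecation of a public function (still present)' → minor bump
SemVer rule: minor bump → increment MINOR, reset PATCH to 0 (MAJOR unchanged)
New: 10.27.0

10.27.0


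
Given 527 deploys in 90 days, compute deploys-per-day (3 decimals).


Formula: deployments per day = releases / days
= 527 / 90
= 5.856 deploys/day
(equivalently, 40.99 deploys/week)

5.856 deploys/day


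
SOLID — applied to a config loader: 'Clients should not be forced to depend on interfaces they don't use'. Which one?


This describes the Interface Segregation Principle (ISP)

Interface Segregation Principle (ISP)


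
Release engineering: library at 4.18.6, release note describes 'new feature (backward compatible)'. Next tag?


Current: 4.18.6
Change category: 'new feature (backward compatible)' → minor bump
SemVer rule: minor bump → increment MINOR, reset PATCH to 0 (MAJOR unchanged)
New: 4.19.0

4.19.0


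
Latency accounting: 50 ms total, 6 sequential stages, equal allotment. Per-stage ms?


Formula: per_stage = total_budget / stages
per_stage = 50 / 6
per_stage = 8.33 ms

8.33 ms


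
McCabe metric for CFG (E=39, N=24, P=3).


Formula: V(G) = E - N + 2P
V(G) = 39 - 24 + 2*3
V(G) = 15 + 6
V(G) = 21

21


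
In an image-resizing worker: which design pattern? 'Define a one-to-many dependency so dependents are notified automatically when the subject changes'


This matches the Observer pattern

Observer


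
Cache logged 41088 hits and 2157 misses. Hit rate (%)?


Formula: hit rate = hits / (hits + misses) * 100
hit rate = 41088 / (41088 + 2157) * 100
hit rate = 41088 / 43245 * 100
hit rate = 95.01%

95.01%


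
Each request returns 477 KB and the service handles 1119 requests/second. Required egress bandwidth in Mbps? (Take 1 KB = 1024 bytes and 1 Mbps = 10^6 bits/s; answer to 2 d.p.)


Formula: Mbps = payload_bytes * RPS * 8 / 1e6
Payload per request = 477 KB = 477 * 1024 = 488448 bytes
Total bytes/sec = 488448 * 1119 = 546573312
Total bits/sec = 546573312 * 8 = 4372586496
Mbps = 4372586496 / 1e6 = 4372.59

4372.59 Mbps


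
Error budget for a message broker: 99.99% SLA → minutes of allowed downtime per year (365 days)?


Formula: allowed downtime = period * (100 - SLA) / 100
Period (year (365 days)) = 525600 minutes
Unavailability fraction = (100 - 99.99) / 100
Allowed downtime = 525600 * (100 - 99.99) / 100
Allowed downtime = 52.56 minutes

52.56 minutes


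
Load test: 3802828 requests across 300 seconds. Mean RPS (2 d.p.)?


Formula: throughput = requests / seconds
throughput = 3802828 / 300
throughput = 12676.09 requests/second

12676.09 requests/second


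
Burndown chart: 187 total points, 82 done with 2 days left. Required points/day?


Formula: Required rate = Remaining points / Days left
Remaining = 187 - 82 = 105 points
Required rate = 105 / 2 = 52.5 points/day

52.5 points/day


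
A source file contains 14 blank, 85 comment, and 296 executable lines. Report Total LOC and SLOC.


Total LOC = blank + comment + code
Total LOC = 14 + 85 + 296 = 395
SLOC (source only) = code = 296

Total LOC: 395, SLOC: 296


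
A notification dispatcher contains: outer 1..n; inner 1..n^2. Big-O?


Reasoning: n times n^2
Complexity: O(n^3)

O(n^3)


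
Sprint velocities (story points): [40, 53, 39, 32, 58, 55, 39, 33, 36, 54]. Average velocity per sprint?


Formula: Avg velocity = Total points / Number of sprints
Points: [40, 53, 39, 32, 58, 55, 39, 33, 36, 54]
Sum = 40 + 53 + 39 + 32 + 58 + 55 + 39 + 33 + 36 + 54 = 439
Avg velocity = 439 / 10 = 43.9 points/sprint

43.9 points/sprint


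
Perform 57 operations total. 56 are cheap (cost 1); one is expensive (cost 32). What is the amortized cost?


Formula: Amortized cost = Total cost / Operations
Total cost = (56 * 1) + (1 * 32)
Total cost = 56 + 32 = 88
Amortized = 88 / 57 = 1.5439

1.5439


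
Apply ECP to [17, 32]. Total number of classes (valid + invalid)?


Valid range: [17, 32]
Class 1: x < 17 — invalid
Class 2: 17 ≤ x ≤ 32 — valid
Class 3: x > 32 — invalid
Total equivalence classes: 3

3 equivalence classes


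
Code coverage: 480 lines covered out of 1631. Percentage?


Coverage = covered / total * 100
Coverage = 480 / 1631 * 100
Coverage = 29.43%

29.43%


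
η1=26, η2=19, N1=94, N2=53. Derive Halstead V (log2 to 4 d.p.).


Formula: V = N * log2(η), where N = N1 + N2 and η = η1 + η2
η = 26 + 19 = 45
N = 94 + 53 = 147
log2(45) ≈ 5.4919
V = 147 * 5.4919 = 807.31

807.31


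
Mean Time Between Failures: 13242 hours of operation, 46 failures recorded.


Formula: MTBF = Total operating time / Number of failures
MTBF = 13242 / 46
MTBF = 287.87 hours

287.87 hours


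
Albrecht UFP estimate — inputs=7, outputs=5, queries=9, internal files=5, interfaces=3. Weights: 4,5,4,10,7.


UFP = EI*4 + EO*5 + EQ*4 + ILF*10 + EIF*7
UFP = 7*4 + 5*5 + 9*4 + 5*10 + 3*7
UFP = 28 + 25 + 36 + 50 + 21
UFP = 160

160


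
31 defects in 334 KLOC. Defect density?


Defect density = defects / KLOC
Defect density = 31 / 334
Defect density = 0.093 defects/KLOC

0.093 defects/KLOC


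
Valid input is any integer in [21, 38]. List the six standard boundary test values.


Range: [21, 38]
Boundaries: just below min, min, min+1, max-1, max, just above max
Values: [20, 21, 22, 37, 38, 39]

[20, 21, 22, 37, 38, 39]


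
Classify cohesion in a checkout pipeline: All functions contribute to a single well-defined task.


Reasoning: Best: single purpose
Type: Functional cohesion

Functional cohesion


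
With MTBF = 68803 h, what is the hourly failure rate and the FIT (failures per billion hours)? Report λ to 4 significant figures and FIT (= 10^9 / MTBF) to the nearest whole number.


Formula: λ = 1 / MTBF; FIT = λ × 1e9 = 1e9 / MTBF
λ = 1 / 68803 ≈ 1.453e-05 failures/hour
FIT = 1e9 / 68803 ≈ 14534 failures per 1e9 hours (nearest whole number)

λ = 1.453e-05 /h, FIT = 14534


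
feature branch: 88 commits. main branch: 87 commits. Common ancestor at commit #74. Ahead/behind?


Common ancestor: commit #74
feature commits after divergence: 88 - 74 = 14
main commits after divergence: 87 - 74 = 13
feature is 14 commits ahead of main
main is 13 commits ahead of feature

feature ahead: 14, main ahead: 13


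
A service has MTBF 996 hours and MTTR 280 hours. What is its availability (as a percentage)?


Availability = MTBF / (MTBF + MTTR)
Availability = 996 / (996 + 280)
Availability = 996 / 1276
Availability = 78.0564%

78.0564%


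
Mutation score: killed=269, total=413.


Mutation score = killed / total * 100
Mutation score = 269 / 413 * 100
Mutation score = 65.13%

65.13%


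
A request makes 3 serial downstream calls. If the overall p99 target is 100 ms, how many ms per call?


Formula: per_stage = total_budget / stages
per_stage = 100 / 3
per_stage = 33.33 ms

33.33 ms


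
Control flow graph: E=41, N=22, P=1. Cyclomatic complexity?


Formula: V(G) = E - N + 2P
V(G) = 41 - 22 + 2*1
V(G) = 19 + 2
V(G) = 21

21


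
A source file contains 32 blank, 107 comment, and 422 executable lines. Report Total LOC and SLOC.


Total LOC = blank + comment + code
Total LOC = 32 + 107 + 422 = 561
SLOC (source only) = code = 422

Total LOC: 561, SLOC: 422


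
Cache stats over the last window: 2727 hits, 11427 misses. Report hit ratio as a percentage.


Formula: hit rate = hits / (hits + misses) * 100
hit rate = 2727 / (2727 + 11427) * 100
hit rate = 2727 / 14154 * 100
hit rate = 19.27%

19.27%


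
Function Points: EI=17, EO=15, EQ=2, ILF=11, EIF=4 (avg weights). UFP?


UFP = EI*4 + EO*5 + EQ*4 + ILF*10 + EIF*7
UFP = 17*4 + 15*5 + 2*4 + 11*10 + 4*7
UFP = 68 + 75 + 8 + 110 + 28
UFP = 289

289


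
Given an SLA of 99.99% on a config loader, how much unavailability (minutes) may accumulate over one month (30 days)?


Formula: allowed downtime = period * (100 - SLA) / 100
Period (month (30 days)) = 43200 minutes
Unavailability fraction = (100 - 99.99) / 100
Allowed downtime = 43200 * (100 - 99.99) / 100
Allowed downtime = 4.32 minutes

4.32 minutes


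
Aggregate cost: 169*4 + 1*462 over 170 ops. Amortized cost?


Formula: Amortized cost = Total cost / Operations
Total cost = (169 * 4) + (1 * 462)
Total cost = 676 + 462 = 1138
Amortized = 1138 / 170 = 6.6941

6.6941


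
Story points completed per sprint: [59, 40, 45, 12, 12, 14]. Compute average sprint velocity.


Formula: Avg velocity = Total points / Number of sprints
Points: [59, 40, 45, 12, 12, 14]
Sum = 59 + 40 + 45 + 12 + 12 + 14 = 182
Avg velocity = 182 / 6 = 30.33 points/sprint

30.33 points/sprint


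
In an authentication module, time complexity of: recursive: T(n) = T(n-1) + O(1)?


Reasoning: linear recursion with constant work per frame
Complexity: O(n)

O(n)


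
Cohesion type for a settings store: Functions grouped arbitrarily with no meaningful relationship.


Reasoning: Worst: random grouping
Type: Coincidental cohesion

Coincidental cohesion


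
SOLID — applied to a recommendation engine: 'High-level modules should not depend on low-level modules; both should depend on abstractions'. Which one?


This describes the Dependency Inversion Principle (DIP)

Dependency Inversion Principle (DIP)


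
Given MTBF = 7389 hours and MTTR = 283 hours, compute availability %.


Availability = MTBF / (MTBF + MTTR)
Availability = 7389 / (7389 + 283)
Availability = 7389 / 7672
Availability = 96.3113%

96.3113%


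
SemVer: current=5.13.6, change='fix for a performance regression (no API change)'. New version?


Current: 5.13.6
Change category: 'fix for a performance regression (no API change)' → patch bump
SemVer rule: patch bump → increment PATCH (MAJOR and MINOR unchanged)
New: 5.13.7

5.13.7


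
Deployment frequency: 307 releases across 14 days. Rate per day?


Formula: deployments per day = releases / days
= 307 / 14
= 21.929 deploys/day
(equivalently, 153.5 deploys/week)

21.929 deploys/day


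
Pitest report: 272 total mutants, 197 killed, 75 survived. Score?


Mutation score = killed / total * 100
Mutation score = 197 / 272 * 100
Mutation score = 72.43%

72.43%


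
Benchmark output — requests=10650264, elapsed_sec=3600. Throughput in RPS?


Formula: throughput = requests / seconds
throughput = 10650264 / 3600
throughput = 2958.41 requests/second

2958.41 requests/second


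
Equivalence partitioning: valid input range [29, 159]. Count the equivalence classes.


Valid range: [29, 159]
Class 1: x < 29 — invalid
Class 2: 29 ≤ x ≤ 159 — valid
Class 3: x > 159 — invalid
Total equivalence classes: 3

3 equivalence classes


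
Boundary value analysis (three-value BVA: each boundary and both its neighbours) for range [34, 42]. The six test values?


Range: [34, 42]
Boundaries: just below min, min, min+1, max-1, max, just above max
Values: [33, 34, 35, 41, 42, 43]

[33, 34, 35, 41, 42, 43]


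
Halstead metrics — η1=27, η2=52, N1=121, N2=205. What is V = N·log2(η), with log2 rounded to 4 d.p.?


Formula: V = N * log2(η), where N = N1 + N2 and η = η1 + η2
η = 27 + 52 = 79
N = 121 + 205 = 326
log2(79) ≈ 6.3038
V = 326 * 6.3038 = 2055.04

2055.04


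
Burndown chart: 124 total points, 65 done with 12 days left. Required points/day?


Formula: Required rate = Remaining points / Days left
Remaining = 124 - 65 = 59 points
Required rate = 59 / 12 = 4.92 points/day

4.92 points/day


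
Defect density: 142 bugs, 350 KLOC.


Defect density = defects / KLOC
Defect density = 142 / 350
Defect density = 0.406 defects/KLOC

0.406 defects/KLOC


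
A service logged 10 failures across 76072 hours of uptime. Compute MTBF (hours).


Formula: MTBF = Total operating time / Number of failures
MTBF = 76072 / 10
MTBF = 7607.2 hours

7607.2 hours


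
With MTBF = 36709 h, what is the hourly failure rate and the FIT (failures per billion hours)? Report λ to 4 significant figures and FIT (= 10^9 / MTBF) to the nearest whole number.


Formula: λ = 1 / MTBF; FIT = λ × 1e9 = 1e9 / MTBF
λ = 1 / 36709 ≈ 2.724e-05 failures/hour
FIT = 1e9 / 36709 ≈ 27241 failures per 1e9 hours (nearest whole number)

λ = 2.724e-05 /h, FIT = 27241


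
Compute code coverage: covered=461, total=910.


Coverage = covered / total * 100
Coverage = 461 / 910 * 100
Coverage = 50.66%

50.66%


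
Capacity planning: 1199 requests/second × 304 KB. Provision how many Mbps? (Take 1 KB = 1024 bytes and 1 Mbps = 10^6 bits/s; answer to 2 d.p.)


Formula: Mbps = payload_bytes * RPS * 8 / 1e6
Payload per request = 304 KB = 304 * 1024 = 311296 bytes
Total bytes/sec = 311296 * 1199 = 373243904
Total bits/sec = 373243904 * 8 = 2985951232
Mbps = 2985951232 / 1e6 = 2985.95

2985.95 Mbps


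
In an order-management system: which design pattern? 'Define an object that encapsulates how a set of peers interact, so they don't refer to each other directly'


This matches the Mediator pattern

Mediator


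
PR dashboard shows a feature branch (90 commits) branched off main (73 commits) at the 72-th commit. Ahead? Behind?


Common ancestor: commit #72
feature commits after divergence: 90 - 72 = 18
main commits after divergence: 73 - 72 = 1
feature is 18 commits ahead of main
main is 1 commits ahead of feature

feature ahead: 18, main ahead: 1


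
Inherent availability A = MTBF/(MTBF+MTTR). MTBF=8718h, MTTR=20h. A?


Availability = MTBF / (MTBF + MTTR)
Availability = 8718 / (8718 + 20)
Availability = 8718 / 8738
Availability = 99.7711%

99.7711%


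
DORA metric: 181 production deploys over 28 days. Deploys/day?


Formula: deployments per day = releases / days
= 181 / 28
= 6.464 deploys/day
(equivalently, 45.25 deploys/week)

6.464 deploys/day


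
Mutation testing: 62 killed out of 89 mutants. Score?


Mutation score = killed / total * 100
Mutation score = 62 / 89 * 100
Mutation score = 69.66%

69.66%


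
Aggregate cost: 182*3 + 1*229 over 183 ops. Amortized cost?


Formula: Amortized cost = Total cost / Operations
Total cost = (182 * 3) + (1 * 229)
Total cost = 546 + 229 = 775
Amortized = 775 / 183 = 4.235

4.235


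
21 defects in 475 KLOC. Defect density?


Defect density = defects / KLOC
Defect density = 21 / 475
Defect density = 0.044 defects/KLOC

0.044 defects/KLOC


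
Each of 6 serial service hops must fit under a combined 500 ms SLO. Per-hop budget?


Formula: per_stage = total_budget / stages
per_stage = 500 / 6
per_stage = 83.33 ms

83.33 ms


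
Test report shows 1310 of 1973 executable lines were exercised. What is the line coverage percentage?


Coverage = covered / total * 100
Coverage = 1310 / 1973 * 100
Coverage = 66.4%

66.4%


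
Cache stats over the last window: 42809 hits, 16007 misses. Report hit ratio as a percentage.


Formula: hit rate = hits / (hits + misses) * 100
hit rate = 42809 / (42809 + 16007) * 100
hit rate = 42809 / 58816 * 100
hit rate = 72.78%

72.78%


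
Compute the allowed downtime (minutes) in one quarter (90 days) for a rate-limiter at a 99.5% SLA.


Formula: allowed downtime = period * (100 - SLA) / 100
Period (quarter (90 days)) = 129600 minutes
Unavailability fraction = (100 - 99.5) / 100
Allowed downtime = 129600 * (100 - 99.5) / 100
Allowed downtime = 648.0 minutes

648.0 minutes


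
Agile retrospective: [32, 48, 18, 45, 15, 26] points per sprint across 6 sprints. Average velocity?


Formula: Avg velocity = Total points / Number of sprints
Points: [32, 48, 18, 45, 15, 26]
Sum = 32 + 48 + 18 + 45 + 15 + 26 = 184
Avg velocity = 184 / 6 = 30.67 points/sprint

30.67 points/sprint


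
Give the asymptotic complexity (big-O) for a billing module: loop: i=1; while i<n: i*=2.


Reasoning: i doubles each step so iterations are log2(n)
Complexity: O(log n)

O(log n)


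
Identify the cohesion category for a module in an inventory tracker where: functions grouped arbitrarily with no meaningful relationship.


Reasoning: Worst: random grouping
Type: Coincidental cohesion

Coincidental cohesion


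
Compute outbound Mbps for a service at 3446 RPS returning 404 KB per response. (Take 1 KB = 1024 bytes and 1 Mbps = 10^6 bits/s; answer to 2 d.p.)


Formula: Mbps = payload_bytes * RPS * 8 / 1e6
Payload per request = 404 KB = 404 * 1024 = 413696 bytes
Total bytes/sec = 413696 * 3446 = 1425596416
Total bits/sec = 1425596416 * 8 = 11404771328
Mbps = 11404771328 / 1e6 = 11404.77

11404.77 Mbps


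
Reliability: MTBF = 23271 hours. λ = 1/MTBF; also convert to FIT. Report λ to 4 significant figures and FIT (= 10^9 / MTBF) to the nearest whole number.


Formula: λ = 1 / MTBF; FIT = λ × 1e9 = 1e9 / MTBF
λ = 1 / 23271 ≈ 4.297e-05 failures/hour
FIT = 1e9 / 23271 ≈ 42972 failures per 1e9 hours (nearest whole number)

λ = 4.297e-05 /h, FIT = 42972


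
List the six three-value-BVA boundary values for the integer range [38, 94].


Range: [38, 94]
Boundaries: just below min, min, min+1, max-1, max, just above max
Values: [37, 38, 39, 93, 94, 95]

[37, 38, 39, 93, 94, 95]


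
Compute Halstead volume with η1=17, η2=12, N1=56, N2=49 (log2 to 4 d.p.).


Formula: V = N * log2(η), where N = N1 + N2 and η = η1 + η2
η = 17 + 12 = 29
N = 56 + 49 = 105
log2(29) ≈ 4.8580
V = 105 * 4.8580 = 510.09

510.09


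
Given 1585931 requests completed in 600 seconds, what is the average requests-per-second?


Formula: throughput = requests / seconds
throughput = 1585931 / 600
throughput = 2643.22 requests/second

2643.22 requests/second


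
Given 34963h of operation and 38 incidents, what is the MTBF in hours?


Formula: MTBF = Total operating time / Number of failures
MTBF = 34963 / 38
MTBF = 920.08 hours

920.08 hours


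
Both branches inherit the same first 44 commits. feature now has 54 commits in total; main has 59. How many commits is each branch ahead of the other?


Common ancestor: commit #44
feature commits after divergence: 54 - 44 = 10
main commits after divergence: 59 - 44 = 15
feature is 10 commits ahead of main
main is 15 commits ahead of feature

feature ahead: 10, main ahead: 15


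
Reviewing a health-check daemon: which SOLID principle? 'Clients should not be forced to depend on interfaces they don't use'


This describes the Interface Segregation Principle (ISP)

Interface Segregation Principle (ISP)


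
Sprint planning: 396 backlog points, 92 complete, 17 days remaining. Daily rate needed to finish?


Formula: Required rate = Remaining points / Days left
Remaining = 396 - 92 = 304 points
Required rate = 304 / 17 = 17.88 points/day

17.88 points/day


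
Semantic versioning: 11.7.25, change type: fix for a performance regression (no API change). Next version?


Current: 11.7.25
Change category: 'fix for a performance regression (no API change)' → patch bump
SemVer rule: patch bump → increment PATCH (MAJOR and MINOR unchanged)
New: 11.7.26

11.7.26


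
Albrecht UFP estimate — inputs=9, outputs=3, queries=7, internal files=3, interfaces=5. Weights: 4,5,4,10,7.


UFP = EI*4 + EO*5 + EQ*4 + ILF*10 + EIF*7
UFP = 9*4 + 3*5 + 7*4 + 3*10 + 5*7
UFP = 36 + 15 + 28 + 30 + 35
UFP = 144

144


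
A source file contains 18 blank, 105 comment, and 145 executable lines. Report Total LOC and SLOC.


Total LOC = blank + comment + code
Total LOC = 18 + 105 + 145 = 268
SLOC (source only) = code = 145

Total LOC: 268, SLOC: 145


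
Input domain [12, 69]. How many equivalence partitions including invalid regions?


Valid range: [12, 69]
Class 1: x < 12 — invalid
Class 2: 12 ≤ x ≤ 69 — valid
Class 3: x > 69 — invalid
Total equivalence classes: 3

3 equivalence classes


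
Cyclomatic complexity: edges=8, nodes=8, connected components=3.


Formula: V(G) = E - N + 2P
V(G) = 8 - 8 + 2*3
V(G) = 0 + 6
V(G) = 6

6


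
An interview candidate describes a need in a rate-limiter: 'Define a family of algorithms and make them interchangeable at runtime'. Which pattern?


This matches the Strategy pattern

Strategy


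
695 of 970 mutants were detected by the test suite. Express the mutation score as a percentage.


Mutation score = killed / total * 100
Mutation score = 695 / 970 * 100
Mutation score = 71.65%

71.65%


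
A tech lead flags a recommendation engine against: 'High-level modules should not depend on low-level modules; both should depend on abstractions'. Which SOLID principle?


This describes the Dependency Inversion Principle (DIP)

Dependency Inversion Principle (DIP)


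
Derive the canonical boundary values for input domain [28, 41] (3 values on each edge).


Range: [28, 41]
Boundaries: just below min, min, min+1, max-1, max, just above max
Values: [27, 28, 29, 40, 41, 42]

[27, 28, 29, 40, 41, 42]


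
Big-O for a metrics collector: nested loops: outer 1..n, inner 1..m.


Reasoning: product of independent bounds
Complexity: O(n*m)

O(n*m)


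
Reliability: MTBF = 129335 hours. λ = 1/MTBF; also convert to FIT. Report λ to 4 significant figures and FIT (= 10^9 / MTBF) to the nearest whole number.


Formula: λ = 1 / MTBF; FIT = λ × 1e9 = 1e9 / MTBF
λ = 1 / 129335 ≈ 7.732e-06 failures/hour
FIT = 1e9 / 129335 ≈ 7732 failures per 1e9 hours (nearest whole number)

λ = 7.732e-06 /h, FIT = 7732


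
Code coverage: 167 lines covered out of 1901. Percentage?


Coverage = covered / total * 100
Coverage = 167 / 1901 * 100
Coverage = 8.78%

8.78%


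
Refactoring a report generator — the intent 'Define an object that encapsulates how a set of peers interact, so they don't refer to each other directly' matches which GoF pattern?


This matches the Mediator pattern

Mediator


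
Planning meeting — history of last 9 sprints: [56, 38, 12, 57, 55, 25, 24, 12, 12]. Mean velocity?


Formula: Avg velocity = Total points / Number of sprints
Points: [56, 38, 12, 57, 55, 25, 24, 12, 12]
Sum = 56 + 38 + 12 + 57 + 55 + 25 + 24 + 12 + 12 = 291
Avg velocity = 291 / 9 = 32.33 points/sprint

32.33 points/sprint


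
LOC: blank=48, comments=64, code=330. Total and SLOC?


Total LOC = blank + comment + code
Total LOC = 48 + 64 + 330 = 442
SLOC (source only) = code = 330

Total LOC: 442, SLOC: 330


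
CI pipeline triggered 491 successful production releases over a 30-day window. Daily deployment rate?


Formula: deployments per day = releases / days
= 491 / 30
= 16.367 deploys/day
(equivalently, 114.57 deploys/week)

16.367 deploys/day


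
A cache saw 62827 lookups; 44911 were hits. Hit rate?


Formula: hit rate = hits / (hits + misses) * 100
hit rate = 44911 / (44911 + 17916) * 100
hit rate = 44911 / 62827 * 100
hit rate = 71.48%

71.48%


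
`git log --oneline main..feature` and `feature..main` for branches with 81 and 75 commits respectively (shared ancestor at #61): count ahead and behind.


Common ancestor: commit #61
feature commits after divergence: 81 - 61 = 20
main commits after divergence: 75 - 61 = 14
feature is 20 commits ahead of main
main is 14 commits ahead of feature

feature ahead: 20, main ahead: 14


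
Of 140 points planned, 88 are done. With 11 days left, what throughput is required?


Formula: Required rate = Remaining points / Days left
Remaining = 140 - 88 = 52 points
Required rate = 52 / 11 = 4.73 points/day

4.73 points/day


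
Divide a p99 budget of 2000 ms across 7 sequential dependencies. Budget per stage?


Formula: per_stage = total_budget / stages
per_stage = 2000 / 7
per_stage = 285.71 ms

285.71 ms


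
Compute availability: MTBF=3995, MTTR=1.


Availability = MTBF / (MTBF + MTTR)
Availability = 3995 / (3995 + 1)
Availability = 3995 / 3996
Availability = 99.975%

99.975%


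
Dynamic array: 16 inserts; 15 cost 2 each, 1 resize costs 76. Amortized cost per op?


Formula: Amortized cost = Total cost / Operations
Total cost = (15 * 2) + (1 * 76)
Total cost = 30 + 76 = 106
Amortized = 106 / 16 = 6.625

6.625


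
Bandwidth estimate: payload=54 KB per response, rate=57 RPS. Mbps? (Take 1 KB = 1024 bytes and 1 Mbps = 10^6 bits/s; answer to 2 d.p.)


Formula: Mbps = payload_bytes * RPS * 8 / 1e6
Payload per request = 54 KB = 54 * 1024 = 55296 bytes
Total bytes/sec = 55296 * 57 = 3151872
Total bits/sec = 3151872 * 8 = 25214976
Mbps = 25214976 / 1e6 = 25.21

25.21 Mbps


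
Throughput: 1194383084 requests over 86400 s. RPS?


Formula: throughput = requests / seconds
throughput = 1194383084 / 86400
throughput = 13823.88 requests/second

13823.88 requests/second


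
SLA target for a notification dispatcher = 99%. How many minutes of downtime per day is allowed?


Formula: allowed downtime = period * (100 - SLA) / 100
Period (day) = 1440 minutes
Unavailability fraction = (100 - 99.0) / 100
Allowed downtime = 1440 * (100 - 99.0) / 100
Allowed downtime = 14.4 minutes

14.4 minutes


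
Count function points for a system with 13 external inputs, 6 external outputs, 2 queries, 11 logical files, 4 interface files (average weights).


UFP = EI*4 + EO*5 + EQ*4 + ILF*10 + EIF*7
UFP = 13*4 + 6*5 + 2*4 + 11*10 + 4*7
UFP = 52 + 30 + 8 + 110 + 28
UFP = 228

228


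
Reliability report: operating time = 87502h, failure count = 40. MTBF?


Formula: MTBF = Total operating time / Number of failures
MTBF = 87502 / 40
MTBF = 2187.55 hours

2187.55 hours


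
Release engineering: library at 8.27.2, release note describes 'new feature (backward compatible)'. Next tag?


Current: 8.27.2
Change category: 'new feature (backward compatible)' → minor bump
SemVer rule: minor bump → increment MINOR, reset PATCH to 0 (MAJOR unchanged)
New: 8.28.0

8.28.0


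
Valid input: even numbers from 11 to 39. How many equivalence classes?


Constraint: even integers in [11, 39]
Class 1: x < 11 — out-of-range invalid
Class 2: x in [11,39] but odd — wrong type invalid
Class 3: x in [11,39] and even — valid
Class 4: x > 39 — out-of-range invalid
Total equivalence classes: 4

4 equivalence classes


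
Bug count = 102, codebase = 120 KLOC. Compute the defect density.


Defect density = defects / KLOC
Defect density = 102 / 120
Defect density = 0.85 defects/KLOC

0.85 defects/KLOC
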